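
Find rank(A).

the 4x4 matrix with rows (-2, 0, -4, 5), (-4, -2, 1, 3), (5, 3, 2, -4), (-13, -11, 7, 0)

rank(A) = 3

Row reduction:
R2 <- R2 - (2)*R1:  [  0  -2   9  -7 ]
R3 <- R3 - (-5/2)*R1:  [    0     3    -8  17/2 ]
R4 <- R4 - (13/2)*R1:  [     0    -11     33  -65/2 ]
R3 <- R3 - (-3/2)*R2:  [    0     0  11/2    -2 ]
R4 <- R4 - (11/2)*R2:  [     0      0  -33/2      6 ]
R4 <- R4 - (-3)*R3:  [ 0  0  0  0 ]
Row echelon form:
[ -2   0    -4   5 ]
[  0  -2     9  -7 ]
[  0   0  11/2  -2 ]
[  0   0     0   0 ]
Nonzero rows / pivot columns: 3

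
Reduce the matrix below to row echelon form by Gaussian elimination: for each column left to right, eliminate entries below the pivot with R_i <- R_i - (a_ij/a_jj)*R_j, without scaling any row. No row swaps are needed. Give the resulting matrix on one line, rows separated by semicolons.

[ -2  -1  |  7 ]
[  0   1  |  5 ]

REF = [-2 -1 7; 0 1 5]

Forward elimination:
Row echelon form:
[ -2  -1  |  7 ]
[  0   1  |  5 ]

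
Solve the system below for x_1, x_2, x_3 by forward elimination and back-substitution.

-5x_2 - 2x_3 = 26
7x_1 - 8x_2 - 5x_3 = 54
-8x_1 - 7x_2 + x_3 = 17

Forward elimination on [A|b]:
R1 <-> R2   (pivot in column 1 was zero)
[  7  -8  -5  54 ]
[  0  -5  -2  26 ]
[ -8  -7   1  17 ]
R3 <- R3 - (-8/7)*R1:  [      0  -113/7   -33/7   551/7 ]
R3 <- R3 - (113/35)*R2:  [       0        0    61/35  -183/35 ]
Row echelon form:
[ 7  -8     -5  |       54 ]
[ 0  -5     -2  |       26 ]
[ 0   0  61/35  |  -183/35 ]
Back-substitution:
x_3 = (-183/35) / (61/35) = -3
x_2 = (26 - (-2)*(-3)) / -5 = -4
x_1 = (54 - (-8)*(-4) - (-5)*(-3)) / 7 = 1

(1, -4, -3)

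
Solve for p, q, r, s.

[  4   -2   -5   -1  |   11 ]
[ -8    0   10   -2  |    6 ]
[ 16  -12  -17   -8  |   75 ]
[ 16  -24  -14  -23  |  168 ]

Forward elimination on [A|b]:
R2 <- R2 - (-2)*R1:  [  0  -4   0  -4  28 ]
R3 <- R3 - (4)*R1:  [  0  -4   3  -4  31 ]
R4 <- R4 - (4)*R1:  [   0  -16    6  -19  124 ]
R3 <- R3 - (1)*R2:  [ 0  0  3  0  3 ]
R4 <- R4 - (4)*R2:  [  0   0   6  -3  12 ]
R4 <- R4 - (2)*R3:  [  0   0   0  -3   6 ]
Row echelon form:
[ 4  -2  -5  -1  |  11 ]
[ 0  -4   0  -4  |  28 ]
[ 0   0   3   0  |   3 ]
[ 0   0   0  -3  |   6 ]
Back-substitution:
s = (6) / -3 = -2
r = (3) / 3 = 1
q = (28 - (-4)*(-2)) / -4 = -5
p = (11 - (-2)*(-5) - (-5)*(1) - (-1)*(-2)) / 4 = 1

(1, -5, 1, -2)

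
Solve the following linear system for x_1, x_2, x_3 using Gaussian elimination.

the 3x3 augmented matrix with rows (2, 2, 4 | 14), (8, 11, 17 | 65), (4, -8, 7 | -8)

Forward elimination on [A|b]:
R2 <- R2 - (4)*R1:  [ 0  3  1  9 ]
R3 <- R3 - (2)*R1:  [   0  -12   -1  -36 ]
R3 <- R3 - (-4)*R2:  [ 0  0  3  0 ]
Row echelon form:
[ 2  2  4  |  14 ]
[ 0  3  1  |   9 ]
[ 0  0  3  |   0 ]
Back-substitution:
x_3 = (0) / 3 = 0
x_2 = (9 - (1)*(0)) / 3 = 3
x_1 = (14 - (2)*(3) - (4)*(0)) / 2 = 4

(4, 3, 0)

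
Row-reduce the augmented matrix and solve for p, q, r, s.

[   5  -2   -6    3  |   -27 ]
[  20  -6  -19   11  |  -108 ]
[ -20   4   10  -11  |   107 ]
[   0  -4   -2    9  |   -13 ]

Forward elimination on [A|b]:
R2 <- R2 - (4)*R1:  [  0   2   5  -1   0 ]
R3 <- R3 - (-4)*R1:  [   0   -4  -14    1   -1 ]
R3 <- R3 - (-2)*R2:  [  0   0  -4  -1  -1 ]
R4 <- R4 - (-2)*R2:  [   0    0    8    7  -13 ]
R4 <- R4 - (-2)*R3:  [   0    0    0    5  -15 ]
Row echelon form:
[ 5  -2  -6   3  |  -27 ]
[ 0   2   5  -1  |    0 ]
[ 0   0  -4  -1  |   -1 ]
[ 0   0   0   5  |  -15 ]
Back-substitution:
s = (-15) / 5 = -3
r = (-1 - (-1)*(-3)) / -4 = 1
q = (0 - (5)*(1) - (-1)*(-3)) / 2 = -4
p = (-27 - (-2)*(-4) - (-6)*(1) - (3)*(-3)) / 5 = -4

(-4, -4, 1, -3)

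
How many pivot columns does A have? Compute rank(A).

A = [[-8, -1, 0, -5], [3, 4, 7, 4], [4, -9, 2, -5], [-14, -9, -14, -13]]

Row reduction:
R2 <- R2 - (-3/8)*R1:  [    0  29/8     7  17/8 ]
R3 <- R3 - (-1/2)*R1:  [     0  -19/2      2  -15/2 ]
R4 <- R4 - (7/4)*R1:  [     0  -29/4    -14  -17/4 ]
R3 <- R3 - (-76/29)*R2:  [      0       0  590/29  -56/29 ]
R4 <- R4 - (-2)*R2:  [ 0  0  0  0 ]
Row echelon form:
[ -8    -1       0      -5 ]
[  0  29/8       7    17/8 ]
[  0     0  590/29  -56/29 ]
[  0     0       0       0 ]
Nonzero rows / pivot columns: 3

rank(A) = 3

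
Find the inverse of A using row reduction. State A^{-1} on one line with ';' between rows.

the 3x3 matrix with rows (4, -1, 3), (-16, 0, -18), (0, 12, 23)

Gauss-Jordan on [A | I]:
R1 <- (1/4)*R1:  [    1  -1/4   3/4  |   1/4     0     0 ]
R2 <- R2 - (-16)*R1:  [  0  -4  -6  |   4   1   0 ]
R2 <- (1/-4)*R2:  [    0     1   3/2  |    -1  -1/4     0 ]
R1 <- R1 - (-1/4)*R2:  [     1      0    9/8  |      0  -1/16      0 ]
R3 <- R3 - (12)*R2:  [  0   0   5  |  12   3   1 ]
R3 <- (1/5)*R3:  [    0     0     1  |  12/5   3/5   1/5 ]
R1 <- R1 - (9/8)*R3:  [      1       0       0  |  -27/10  -59/80   -9/40 ]
R2 <- R2 - (3/2)*R3:  [      0       1       0  |   -23/5  -23/20   -3/10 ]
Right block of [I | A^{-1}] is the inverse:
[ -27/10  -59/80  -9/40 ]
[  -23/5  -23/20  -3/10 ]
[   12/5     3/5    1/5 ]

inverse = [-27/10 -59/80 -9/40; -23/5 -23/20 -3/10; 12/5 3/5 1/5]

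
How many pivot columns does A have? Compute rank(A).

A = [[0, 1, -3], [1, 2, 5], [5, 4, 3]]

Row reduction:
R1 <-> R2   (pivot in column 1 was zero)
[ 1  2   5 ]
[ 0  1  -3 ]
[ 5  4   3 ]
R3 <- R3 - (5)*R1:  [   0   -6  -22 ]
R3 <- R3 - (-6)*R2:  [   0    0  -40 ]
Row echelon form:
[ 1  2    5 ]
[ 0  1   -3 ]
[ 0  0  -40 ]
Nonzero rows / pivot columns: 3

rank(A) = 3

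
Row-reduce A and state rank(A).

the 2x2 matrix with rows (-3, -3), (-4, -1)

rank(A) = 2

Row reduction:
R2 <- R2 - (4/3)*R1:  [ 0  3 ]
Row echelon form:
[ -3  -3 ]
[  0   3 ]
Nonzero rows / pivot columns: 2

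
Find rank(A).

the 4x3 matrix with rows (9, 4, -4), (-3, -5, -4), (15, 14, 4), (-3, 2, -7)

Row reduction:
R2 <- R2 - (-1/3)*R1:  [     0  -11/3  -16/3 ]
R3 <- R3 - (5/3)*R1:  [    0  22/3  32/3 ]
R4 <- R4 - (-1/3)*R1:  [     0   10/3  -25/3 ]
R3 <- R3 - (-2)*R2:  [ 0  0  0 ]
R4 <- R4 - (-10/11)*R2:  [       0        0  -145/11 ]
R3 <-> R4   (pivot in column 3 was zero)
[ 9      4       -4 ]
[ 0  -11/3    -16/3 ]
[ 0      0  -145/11 ]
[ 0      0        0 ]
Row echelon form:
[ 9      4       -4 ]
[ 0  -11/3    -16/3 ]
[ 0      0  -145/11 ]
[ 0      0        0 ]
Nonzero rows / pivot columns: 3

rank(A) = 3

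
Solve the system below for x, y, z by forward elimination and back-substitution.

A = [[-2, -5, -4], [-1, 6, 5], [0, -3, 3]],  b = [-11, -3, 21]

(5, -3, 4)

Forward elimination on [A|b]:
R2 <- R2 - (1/2)*R1:  [    0  17/2     7   5/2 ]
R3 <- R3 - (-6/17)*R2:  [      0       0   93/17  372/17 ]
Row echelon form:
[ -2    -5     -4  |     -11 ]
[  0  17/2      7  |     5/2 ]
[  0     0  93/17  |  372/17 ]
Back-substitution:
z = (372/17) / (93/17) = 4
y = (5/2 - (7)*(4)) / (17/2) = -3
x = (-11 - (-5)*(-3) - (-4)*(4)) / -2 = 5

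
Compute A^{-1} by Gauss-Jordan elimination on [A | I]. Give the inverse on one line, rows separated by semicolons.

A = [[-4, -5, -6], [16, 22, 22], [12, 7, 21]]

inverse = [77/10 63/40 11/20; -9/5 -3/10 -1/5; -19/5 -4/5 -1/5]

Gauss-Jordan on [A | I]:
R1 <- (1/-4)*R1:  [    1   5/4   3/2  |  -1/4     0     0 ]
R2 <- R2 - (16)*R1:  [  0   2  -2  |   4   1   0 ]
R3 <- R3 - (12)*R1:  [  0  -8   3  |   3   0   1 ]
R2 <- (1/2)*R2:  [   0    1   -1  |    2  1/2    0 ]
R1 <- R1 - (5/4)*R2:  [     1      0   11/4  |  -11/4   -5/8      0 ]
R3 <- R3 - (-8)*R2:  [  0   0  -5  |  19   4   1 ]
R3 <- (1/-5)*R3:  [     0      0      1  |  -19/5   -4/5   -1/5 ]
R1 <- R1 - (11/4)*R3:  [     1      0      0  |  77/10  63/40  11/20 ]
R2 <- R2 - (-1)*R3:  [     0      1      0  |   -9/5  -3/10   -1/5 ]
Right block of [I | A^{-1}] is the inverse:
[ 77/10  63/40  11/20 ]
[  -9/5  -3/10   -1/5 ]
[ -19/5   -4/5   -1/5 ]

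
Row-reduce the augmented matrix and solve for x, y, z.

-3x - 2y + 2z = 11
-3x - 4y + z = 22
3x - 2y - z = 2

Forward elimination on [A|b]:
R2 <- R2 - (1)*R1:  [  0  -2  -1  11 ]
R3 <- R3 - (-1)*R1:  [  0  -4   1  13 ]
R3 <- R3 - (2)*R2:  [  0   0   3  -9 ]
Row echelon form:
[ -3  -2   2  |  11 ]
[  0  -2  -1  |  11 ]
[  0   0   3  |  -9 ]
Back-substitution:
z = (-9) / 3 = -3
y = (11 - (-1)*(-3)) / -2 = -4
x = (11 - (-2)*(-4) - (2)*(-3)) / -3 = -3

(-3, -4, -3)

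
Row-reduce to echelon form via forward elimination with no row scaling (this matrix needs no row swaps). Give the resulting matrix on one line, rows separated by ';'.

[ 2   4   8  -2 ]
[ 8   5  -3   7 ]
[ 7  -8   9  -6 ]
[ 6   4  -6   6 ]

Forward elimination:
R2 <- R2 - (4)*R1:  [   0  -11  -35   15 ]
R3 <- R3 - (7/2)*R1:  [   0  -22  -19    1 ]
R4 <- R4 - (3)*R1:  [   0   -8  -30   12 ]
R3 <- R3 - (2)*R2:  [   0    0   51  -29 ]
R4 <- R4 - (8/11)*R2:  [      0       0  -50/11   12/11 ]
R4 <- R4 - (-50/561)*R3:  [        0         0         0  -838/561 ]
Row echelon form:
[ 2    4    8        -2 ]
[ 0  -11  -35        15 ]
[ 0    0   51       -29 ]
[ 0    0    0  -838/561 ]

REF = [2 4 8 -2; 0 -11 -35 15; 0 0 51 -29; 0 0 0 -838/561]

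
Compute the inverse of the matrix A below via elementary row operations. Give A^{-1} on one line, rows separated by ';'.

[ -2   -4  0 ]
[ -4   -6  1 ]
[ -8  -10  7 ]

inverse = [2 -7/4 1/4; -5/4 7/8 -1/8; 1/2 -3/4 1/4]

Gauss-Jordan on [A | I]:
R1 <- (1/-2)*R1:  [    1     2     0  |  -1/2     0     0 ]
R2 <- R2 - (-4)*R1:  [  0   2   1  |  -2   1   0 ]
R3 <- R3 - (-8)*R1:  [  0   6   7  |  -4   0   1 ]
R2 <- (1/2)*R2:  [   0    1  1/2  |   -1  1/2    0 ]
R1 <- R1 - (2)*R2:  [   1    0   -1  |  3/2   -1    0 ]
R3 <- R3 - (6)*R2:  [  0   0   4  |   2  -3   1 ]
R3 <- (1/4)*R3:  [    0     0     1  |   1/2  -3/4   1/4 ]
R1 <- R1 - (-1)*R3:  [    1     0     0  |     2  -7/4   1/4 ]
R2 <- R2 - (1/2)*R3:  [    0     1     0  |  -5/4   7/8  -1/8 ]
Right block of [I | A^{-1}] is the inverse:
[    2  -7/4   1/4 ]
[ -5/4   7/8  -1/8 ]
[  1/2  -3/4   1/4 ]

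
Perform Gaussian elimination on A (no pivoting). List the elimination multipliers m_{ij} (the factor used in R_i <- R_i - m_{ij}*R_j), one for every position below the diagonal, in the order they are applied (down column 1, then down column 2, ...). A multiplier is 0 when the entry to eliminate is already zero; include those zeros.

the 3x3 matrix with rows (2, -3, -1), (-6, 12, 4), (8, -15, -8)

multipliers: -3, 4, -1

Forward elimination:
R2 <- R2 - (-3)*R1:  [ 0  3  1 ]
R3 <- R3 - (4)*R1:  [  0  -3  -4 ]
R3 <- R3 - (-1)*R2:  [  0   0  -3 ]
Multipliers (in order of application): m_{21} = -3, m_{31} = 4, m_{32} = -1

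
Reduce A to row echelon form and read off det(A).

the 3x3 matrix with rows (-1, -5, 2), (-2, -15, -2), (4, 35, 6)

Forward elimination:
R2 <- R2 - (2)*R1:  [  0  -5  -6 ]
R3 <- R3 - (-4)*R1:  [  0  15  14 ]
R3 <- R3 - (-3)*R2:  [  0   0  -4 ]
Upper-triangular form:
[ -1  -5   2 ]
[  0  -5  -6 ]
[  0   0  -4 ]
det(A) = (-1)^0 * (-1) * (-5) * (-4) = -20  (0 row swaps -> sign +1)

det(A) = -20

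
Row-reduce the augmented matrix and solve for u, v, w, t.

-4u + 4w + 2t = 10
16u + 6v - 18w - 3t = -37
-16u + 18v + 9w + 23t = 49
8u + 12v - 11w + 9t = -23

(-4, 3, 0, -3)

Forward elimination on [A|b]:
R2 <- R2 - (-4)*R1:  [  0   6  -2   5   3 ]
R3 <- R3 - (4)*R1:  [  0  18  -7  15   9 ]
R4 <- R4 - (-2)*R1:  [  0  12  -3  13  -3 ]
R3 <- R3 - (3)*R2:  [  0   0  -1   0   0 ]
R4 <- R4 - (2)*R2:  [  0   0   1   3  -9 ]
R4 <- R4 - (-1)*R3:  [  0   0   0   3  -9 ]
Row echelon form:
[ -4  0   4  2  |  10 ]
[  0  6  -2  5  |   3 ]
[  0  0  -1  0  |   0 ]
[  0  0   0  3  |  -9 ]
Back-substitution:
t = (-9) / 3 = -3
w = (0) / -1 = 0
v = (3 - (-2)*(0) - (5)*(-3)) / 6 = 3
u = (10 - (4)*(0) - (2)*(-3)) / -4 = -4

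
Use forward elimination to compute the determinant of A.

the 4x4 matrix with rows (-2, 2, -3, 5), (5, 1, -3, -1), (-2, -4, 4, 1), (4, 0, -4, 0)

Forward elimination:
R2 <- R2 - (-5/2)*R1:  [     0      6  -21/2   23/2 ]
R3 <- R3 - (1)*R1:  [  0  -6   7  -4 ]
R4 <- R4 - (-2)*R1:  [   0    4  -10   10 ]
R3 <- R3 - (-1)*R2:  [    0     0  -7/2  15/2 ]
R4 <- R4 - (2/3)*R2:  [   0    0   -3  7/3 ]
R4 <- R4 - (6/7)*R3:  [      0       0       0  -86/21 ]
Upper-triangular form:
[ -2  2     -3       5 ]
[  0  6  -21/2    23/2 ]
[  0  0   -7/2    15/2 ]
[  0  0      0  -86/21 ]
det(A) = (-1)^0 * (-2) * (6) * (-7/2) * (-86/21) = -172  (0 row swaps -> sign +1)

det(A) = -172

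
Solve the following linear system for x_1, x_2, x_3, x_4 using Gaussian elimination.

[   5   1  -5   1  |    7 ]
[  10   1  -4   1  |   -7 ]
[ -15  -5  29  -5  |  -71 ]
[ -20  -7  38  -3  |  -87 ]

(-2, -4, -4, 1)

Forward elimination on [A|b]:
R2 <- R2 - (2)*R1:  [   0   -1    6   -1  -21 ]
R3 <- R3 - (-3)*R1:  [   0   -2   14   -2  -50 ]
R4 <- R4 - (-4)*R1:  [   0   -3   18    1  -59 ]
R3 <- R3 - (2)*R2:  [  0   0   2   0  -8 ]
R4 <- R4 - (3)*R2:  [ 0  0  0  4  4 ]
Row echelon form:
[ 5   1  -5   1  |    7 ]
[ 0  -1   6  -1  |  -21 ]
[ 0   0   2   0  |   -8 ]
[ 0   0   0   4  |    4 ]
Back-substitution:
x_4 = (4) / 4 = 1
x_3 = (-8) / 2 = -4
x_2 = (-21 - (6)*(-4) - (-1)*(1)) / -1 = -4
x_1 = (7 - (1)*(-4) - (-5)*(-4) - (1)*(1)) / 5 = -2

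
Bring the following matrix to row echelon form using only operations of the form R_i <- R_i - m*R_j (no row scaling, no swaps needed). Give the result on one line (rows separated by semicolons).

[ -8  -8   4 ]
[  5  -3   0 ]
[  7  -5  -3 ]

REF = [-8 -8 4; 0 -8 5/2; 0 0 -13/4]

Forward elimination:
R2 <- R2 - (-5/8)*R1:  [   0   -8  5/2 ]
R3 <- R3 - (-7/8)*R1:  [   0  -12  1/2 ]
R3 <- R3 - (3/2)*R2:  [     0      0  -13/4 ]
Row echelon form:
[ -8  -8      4 ]
[  0  -8    5/2 ]
[  0   0  -13/4 ]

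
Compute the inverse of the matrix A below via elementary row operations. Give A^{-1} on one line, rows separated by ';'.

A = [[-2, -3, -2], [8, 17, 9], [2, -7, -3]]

inverse = [2/5 1/6 7/30; 7/5 1/3 1/15; -3 -2/3 -1/3]

Gauss-Jordan on [A | I]:
R1 <- (1/-2)*R1:  [    1   3/2     1  |  -1/2     0     0 ]
R2 <- R2 - (8)*R1:  [ 0  5  1  |  4  1  0 ]
R3 <- R3 - (2)*R1:  [   0  -10   -5  |    1    0    1 ]
R2 <- (1/5)*R2:  [   0    1  1/5  |  4/5  1/5    0 ]
R1 <- R1 - (3/2)*R2:  [      1       0    7/10  |  -17/10   -3/10       0 ]
R3 <- R3 - (-10)*R2:  [  0   0  -3  |   9   2   1 ]
R3 <- (1/-3)*R3:  [    0     0     1  |    -3  -2/3  -1/3 ]
R1 <- R1 - (7/10)*R3:  [    1     0     0  |   2/5   1/6  7/30 ]
R2 <- R2 - (1/5)*R3:  [    0     1     0  |   7/5   1/3  1/15 ]
Right block of [I | A^{-1}] is the inverse:
[ 2/5   1/6  7/30 ]
[ 7/5   1/3  1/15 ]
[  -3  -2/3  -1/3 ]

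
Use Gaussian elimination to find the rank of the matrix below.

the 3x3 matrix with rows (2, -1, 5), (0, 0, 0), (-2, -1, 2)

Row reduction:
R3 <- R3 - (-1)*R1:  [  0  -2   7 ]
R2 <-> R3   (pivot in column 2 was zero)
[ 2  -1  5 ]
[ 0  -2  7 ]
[ 0   0  0 ]
Row echelon form:
[ 2  -1  5 ]
[ 0  -2  7 ]
[ 0   0  0 ]
Nonzero rows / pivot columns: 2

rank(A) = 2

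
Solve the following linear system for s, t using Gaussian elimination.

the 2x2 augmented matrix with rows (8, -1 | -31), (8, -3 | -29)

Forward elimination on [A|b]:
R2 <- R2 - (1)*R1:  [  0  -2   2 ]
Row echelon form:
[ 8  -1  |  -31 ]
[ 0  -2  |    2 ]
Back-substitution:
t = (2) / -2 = -1
s = (-31 - (-1)*(-1)) / 8 = -4

(-4, -1)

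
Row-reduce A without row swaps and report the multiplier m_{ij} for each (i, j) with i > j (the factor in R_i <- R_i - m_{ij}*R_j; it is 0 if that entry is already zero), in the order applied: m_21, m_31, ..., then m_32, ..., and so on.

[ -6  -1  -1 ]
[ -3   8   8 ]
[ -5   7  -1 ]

multipliers: 1/2, 5/6, 47/51

Forward elimination:
R2 <- R2 - (1/2)*R1:  [    0  17/2  17/2 ]
R3 <- R3 - (5/6)*R1:  [    0  47/6  -1/6 ]
R3 <- R3 - (47/51)*R2:  [  0   0  -8 ]
Multipliers (in order of application): m_{21} = 1/2, m_{31} = 5/6, m_{32} = 47/51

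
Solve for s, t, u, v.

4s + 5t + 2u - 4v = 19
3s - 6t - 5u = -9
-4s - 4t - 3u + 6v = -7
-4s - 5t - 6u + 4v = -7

Forward elimination on [A|b]:
R2 <- R2 - (3/4)*R1:  [     0  -39/4  -13/2      3  -93/4 ]
R3 <- R3 - (-1)*R1:  [  0   1  -1   2  12 ]
R4 <- R4 - (-1)*R1:  [  0   0  -4   0  12 ]
R3 <- R3 - (-4/39)*R2:  [      0       0    -5/3   30/13  125/13 ]
R4 <- R4 - (12/5)*R3:  [       0        0        0   -72/13  -144/13 ]
Row echelon form:
[ 4      5      2      -4  |       19 ]
[ 0  -39/4  -13/2       3  |    -93/4 ]
[ 0      0   -5/3   30/13  |   125/13 ]
[ 0      0      0  -72/13  |  -144/13 ]
Back-substitution:
v = (-144/13) / (-72/13) = 2
u = (125/13 - (30/13)*(2)) / (-5/3) = -3
t = (-93/4 - (-13/2)*(-3) - (3)*(2)) / (-39/4) = 5
s = (19 - (5)*(5) - (2)*(-3) - (-4)*(2)) / 4 = 2

(2, 5, -3, 2)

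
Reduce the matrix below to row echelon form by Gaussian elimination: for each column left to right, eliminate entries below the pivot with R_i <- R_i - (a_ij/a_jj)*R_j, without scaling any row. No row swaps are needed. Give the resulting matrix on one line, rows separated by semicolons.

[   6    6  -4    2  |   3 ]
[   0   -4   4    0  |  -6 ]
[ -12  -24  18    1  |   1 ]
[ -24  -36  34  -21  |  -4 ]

REF = [6 6 -4 2 3; 0 -4 4 0 -6; 0 0 -2 5 25; 0 0 0 2 101]

Forward elimination:
R3 <- R3 - (-2)*R1:  [   0  -12   10    5    7 ]
R4 <- R4 - (-4)*R1:  [   0  -12   18  -13    8 ]
R3 <- R3 - (3)*R2:  [  0   0  -2   5  25 ]
R4 <- R4 - (3)*R2:  [   0    0    6  -13   26 ]
R4 <- R4 - (-3)*R3:  [   0    0    0    2  101 ]
Row echelon form:
[ 6   6  -4  2  |    3 ]
[ 0  -4   4  0  |   -6 ]
[ 0   0  -2  5  |   25 ]
[ 0   0   0  2  |  101 ]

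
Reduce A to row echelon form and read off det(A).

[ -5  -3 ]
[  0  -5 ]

Forward elimination:
Upper-triangular form:
[ -5  -3 ]
[  0  -5 ]
det(A) = (-1)^0 * (-5) * (-5) = 25  (0 row swaps -> sign +1)

det(A) = 25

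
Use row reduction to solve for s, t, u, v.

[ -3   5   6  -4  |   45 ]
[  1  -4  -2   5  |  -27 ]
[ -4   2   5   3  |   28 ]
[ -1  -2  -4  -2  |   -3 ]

(-5, 2, 2, -2)

Forward elimination on [A|b]:
R2 <- R2 - (-1/3)*R1:  [    0  -7/3     0  11/3   -12 ]
R3 <- R3 - (4/3)*R1:  [     0  -14/3     -3   25/3    -32 ]
R4 <- R4 - (1/3)*R1:  [     0  -11/3     -6   -2/3    -18 ]
R3 <- R3 - (2)*R2:  [  0   0  -3   1  -8 ]
R4 <- R4 - (11/7)*R2:  [     0      0     -6  -45/7    6/7 ]
R4 <- R4 - (2)*R3:  [     0      0      0  -59/7  118/7 ]
Row echelon form:
[ -3     5   6     -4  |     45 ]
[  0  -7/3   0   11/3  |    -12 ]
[  0     0  -3      1  |     -8 ]
[  0     0   0  -59/7  |  118/7 ]
Back-substitution:
v = (118/7) / (-59/7) = -2
u = (-8 - (1)*(-2)) / -3 = 2
t = (-12 - (11/3)*(-2)) / (-7/3) = 2
s = (45 - (5)*(2) - (6)*(2) - (-4)*(-2)) / -3 = -5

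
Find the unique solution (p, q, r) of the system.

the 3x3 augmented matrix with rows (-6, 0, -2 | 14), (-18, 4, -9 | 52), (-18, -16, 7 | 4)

(-3, 4, 2)

Forward elimination on [A|b]:
R2 <- R2 - (3)*R1:  [  0   4  -3  10 ]
R3 <- R3 - (3)*R1:  [   0  -16   13  -38 ]
R3 <- R3 - (-4)*R2:  [ 0  0  1  2 ]
Row echelon form:
[ -6  0  -2  |  14 ]
[  0  4  -3  |  10 ]
[  0  0   1  |   2 ]
Back-substitution:
r = (2) / 1 = 2
q = (10 - (-3)*(2)) / 4 = 4
p = (14 - (-2)*(2)) / -6 = -3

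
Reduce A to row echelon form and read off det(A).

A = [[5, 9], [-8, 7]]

Forward elimination:
R2 <- R2 - (-8/5)*R1:  [     0  107/5 ]
Upper-triangular form:
[ 5      9 ]
[ 0  107/5 ]
det(A) = (-1)^0 * (5) * (107/5) = 107  (0 row swaps -> sign +1)

det(A) = 107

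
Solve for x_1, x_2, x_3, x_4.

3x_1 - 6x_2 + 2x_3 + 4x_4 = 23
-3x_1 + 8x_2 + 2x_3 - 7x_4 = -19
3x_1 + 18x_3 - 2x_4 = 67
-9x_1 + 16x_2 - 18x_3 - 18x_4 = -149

Forward elimination on [A|b]:
R2 <- R2 - (-1)*R1:  [  0   2   4  -3   4 ]
R3 <- R3 - (1)*R1:  [  0   6  16  -6  44 ]
R4 <- R4 - (-3)*R1:  [   0   -2  -12   -6  -80 ]
R3 <- R3 - (3)*R2:  [  0   0   4   3  32 ]
R4 <- R4 - (-1)*R2:  [   0    0   -8   -9  -76 ]
R4 <- R4 - (-2)*R3:  [   0    0    0   -3  -12 ]
Row echelon form:
[ 3  -6  2   4  |   23 ]
[ 0   2  4  -3  |    4 ]
[ 0   0  4   3  |   32 ]
[ 0   0  0  -3  |  -12 ]
Back-substitution:
x_4 = (-12) / -3 = 4
x_3 = (32 - (3)*(4)) / 4 = 5
x_2 = (4 - (4)*(5) - (-3)*(4)) / 2 = -2
x_1 = (23 - (-6)*(-2) - (2)*(5) - (4)*(4)) / 3 = -5

(-5, -2, 5, 4)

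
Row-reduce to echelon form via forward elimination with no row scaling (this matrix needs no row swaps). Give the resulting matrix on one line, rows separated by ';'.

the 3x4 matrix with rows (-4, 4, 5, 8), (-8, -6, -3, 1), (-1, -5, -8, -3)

Forward elimination:
R2 <- R2 - (2)*R1:  [   0  -14  -13  -15 ]
R3 <- R3 - (1/4)*R1:  [     0     -6  -37/4     -5 ]
R3 <- R3 - (3/7)*R2:  [       0        0  -103/28     10/7 ]
Row echelon form:
[ -4    4        5     8 ]
[  0  -14      -13   -15 ]
[  0    0  -103/28  10/7 ]

REF = [-4 4 5 8; 0 -14 -13 -15; 0 0 -103/28 10/7]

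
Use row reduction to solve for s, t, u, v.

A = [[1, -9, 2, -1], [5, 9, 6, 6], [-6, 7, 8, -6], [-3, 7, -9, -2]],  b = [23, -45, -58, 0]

Forward elimination on [A|b]:
R2 <- R2 - (5)*R1:  [    0    54    -4    11  -160 ]
R3 <- R3 - (-6)*R1:  [   0  -47   20  -12   80 ]
R4 <- R4 - (-3)*R1:  [   0  -20   -3   -5   69 ]
R3 <- R3 - (-47/54)*R2:  [        0         0    446/27   -131/54  -1600/27 ]
R4 <- R4 - (-10/27)*R2:  [       0        0  -121/27   -25/27   263/27 ]
R4 <- R4 - (-121/446)*R3:  [         0          0          0  -1413/892  -1413/223 ]
Row echelon form:
[ 1  -9       2         -1  |         23 ]
[ 0  54      -4         11  |       -160 ]
[ 0   0  446/27    -131/54  |   -1600/27 ]
[ 0   0       0  -1413/892  |  -1413/223 ]
Back-substitution:
v = (-1413/223) / (-1413/892) = 4
u = (-1600/27 - (-131/54)*(4)) / (446/27) = -3
t = (-160 - (-4)*(-3) - (11)*(4)) / 54 = -4
s = (23 - (-9)*(-4) - (2)*(-3) - (-1)*(4)) / 1 = -3

(-3, -4, -3, 4)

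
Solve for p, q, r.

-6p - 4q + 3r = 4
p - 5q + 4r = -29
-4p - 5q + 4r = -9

Forward elimination on [A|b]:
R2 <- R2 - (-1/6)*R1:  [     0  -17/3    9/2  -85/3 ]
R3 <- R3 - (2/3)*R1:  [     0   -7/3      2  -35/3 ]
R3 <- R3 - (7/17)*R2:  [    0     0  5/34     0 ]
Row echelon form:
[ -6     -4     3  |      4 ]
[  0  -17/3   9/2  |  -85/3 ]
[  0      0  5/34  |      0 ]
Back-substitution:
r = (0) / (5/34) = 0
q = (-85/3 - (9/2)*(0)) / (-17/3) = 5
p = (4 - (-4)*(5) - (3)*(0)) / -6 = -4

(-4, 5, 0)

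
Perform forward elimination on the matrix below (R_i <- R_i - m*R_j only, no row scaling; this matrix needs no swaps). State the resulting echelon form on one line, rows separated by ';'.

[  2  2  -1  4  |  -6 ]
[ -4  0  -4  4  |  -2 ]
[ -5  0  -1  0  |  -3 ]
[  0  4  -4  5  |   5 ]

Forward elimination:
R2 <- R2 - (-2)*R1:  [   0    4   -6   12  -14 ]
R3 <- R3 - (-5/2)*R1:  [    0     5  -7/2    10   -18 ]
R3 <- R3 - (5/4)*R2:  [    0     0     4    -5  -1/2 ]
R4 <- R4 - (1)*R2:  [  0   0   2  -7  19 ]
R4 <- R4 - (1/2)*R3:  [    0     0     0  -9/2  77/4 ]
Row echelon form:
[ 2  2  -1     4  |    -6 ]
[ 0  4  -6    12  |   -14 ]
[ 0  0   4    -5  |  -1/2 ]
[ 0  0   0  -9/2  |  77/4 ]

REF = [2 2 -1 4 -6; 0 4 -6 12 -14; 0 0 4 -5 -1/2; 0 0 0 -9/2 77/4]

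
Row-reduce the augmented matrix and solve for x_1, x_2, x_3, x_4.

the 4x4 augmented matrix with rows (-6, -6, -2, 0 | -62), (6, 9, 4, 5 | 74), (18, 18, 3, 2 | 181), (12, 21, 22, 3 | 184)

(5, 5, 1, -1)

Forward elimination on [A|b]:
R2 <- R2 - (-1)*R1:  [  0   3   2   5  12 ]
R3 <- R3 - (-3)*R1:  [  0   0  -3   2  -5 ]
R4 <- R4 - (-2)*R1:  [  0   9  18   3  60 ]
R4 <- R4 - (3)*R2:  [   0    0   12  -12   24 ]
R4 <- R4 - (-4)*R3:  [  0   0   0  -4   4 ]
Row echelon form:
[ -6  -6  -2   0  |  -62 ]
[  0   3   2   5  |   12 ]
[  0   0  -3   2  |   -5 ]
[  0   0   0  -4  |    4 ]
Back-substitution:
x_4 = (4) / -4 = -1
x_3 = (-5 - (2)*(-1)) / -3 = 1
x_2 = (12 - (2)*(1) - (5)*(-1)) / 3 = 5
x_1 = (-62 - (-6)*(5) - (-2)*(1)) / -6 = 5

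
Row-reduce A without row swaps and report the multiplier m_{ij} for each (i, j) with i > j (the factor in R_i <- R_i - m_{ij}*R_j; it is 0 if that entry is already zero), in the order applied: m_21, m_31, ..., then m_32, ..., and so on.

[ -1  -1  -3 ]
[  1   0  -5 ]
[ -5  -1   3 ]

Forward elimination:
R2 <- R2 - (-1)*R1:  [  0  -1  -8 ]
R3 <- R3 - (5)*R1:  [  0   4  18 ]
R3 <- R3 - (-4)*R2:  [   0    0  -14 ]
Multipliers (in order of application): m_{21} = -1, m_{31} = 5, m_{32} = -4

multipliers: -1, 5, -4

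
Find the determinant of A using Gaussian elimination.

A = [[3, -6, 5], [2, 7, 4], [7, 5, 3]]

det(A) = -324

Forward elimination:
R2 <- R2 - (2/3)*R1:  [   0   11  2/3 ]
R3 <- R3 - (7/3)*R1:  [     0     19  -26/3 ]
R3 <- R3 - (19/11)*R2:  [       0        0  -108/11 ]
Upper-triangular form:
[ 3  -6        5 ]
[ 0  11      2/3 ]
[ 0   0  -108/11 ]
det(A) = (-1)^0 * (3) * (11) * (-108/11) = -324  (0 row swaps -> sign +1)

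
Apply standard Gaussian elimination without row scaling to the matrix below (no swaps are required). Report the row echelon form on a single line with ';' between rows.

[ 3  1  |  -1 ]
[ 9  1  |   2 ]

REF = [3 1 -1; 0 -2 5]

Forward elimination:
R2 <- R2 - (3)*R1:  [  0  -2   5 ]
Row echelon form:
[ 3   1  |  -1 ]
[ 0  -2  |   5 ]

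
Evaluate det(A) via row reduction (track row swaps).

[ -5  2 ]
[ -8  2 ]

Forward elimination:
R2 <- R2 - (8/5)*R1:  [    0  -6/5 ]
Upper-triangular form:
[ -5     2 ]
[  0  -6/5 ]
det(A) = (-1)^0 * (-5) * (-6/5) = 6  (0 row swaps -> sign +1)

det(A) = 6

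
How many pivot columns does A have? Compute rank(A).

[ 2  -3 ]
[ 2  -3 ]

rank(A) = 1

Row reduction:
R2 <- R2 - (1)*R1:  [ 0  0 ]
Row echelon form:
[ 2  -3 ]
[ 0   0 ]
Nonzero rows / pivot columns: 1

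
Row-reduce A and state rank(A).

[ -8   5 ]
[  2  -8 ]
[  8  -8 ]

rank(A) = 2

Row reduction:
R2 <- R2 - (-1/4)*R1:  [     0  -27/4 ]
R3 <- R3 - (-1)*R1:  [  0  -3 ]
R3 <- R3 - (4/9)*R2:  [ 0  0 ]
Row echelon form:
[ -8      5 ]
[  0  -27/4 ]
[  0      0 ]
Nonzero rows / pivot columns: 2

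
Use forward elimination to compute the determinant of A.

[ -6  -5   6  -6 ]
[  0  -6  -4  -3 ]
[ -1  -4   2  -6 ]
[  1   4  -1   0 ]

Forward elimination:
R3 <- R3 - (1/6)*R1:  [     0  -19/6      1     -5 ]
R4 <- R4 - (-1/6)*R1:  [    0  19/6     0    -1 ]
R3 <- R3 - (19/36)*R2:  [      0       0    28/9  -41/12 ]
R4 <- R4 - (-19/36)*R2:  [      0       0   -19/9  -31/12 ]
R4 <- R4 - (-19/28)*R3:  [        0         0         0  -549/112 ]
Upper-triangular form:
[ -6  -5     6        -6 ]
[  0  -6    -4        -3 ]
[  0   0  28/9    -41/12 ]
[  0   0     0  -549/112 ]
det(A) = (-1)^0 * (-6) * (-6) * (28/9) * (-549/112) = -549  (0 row swaps -> sign +1)

det(A) = -549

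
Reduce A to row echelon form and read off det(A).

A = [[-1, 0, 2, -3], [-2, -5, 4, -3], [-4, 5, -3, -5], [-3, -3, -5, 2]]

Forward elimination:
R2 <- R2 - (2)*R1:  [  0  -5   0   3 ]
R3 <- R3 - (4)*R1:  [   0    5  -11    7 ]
R4 <- R4 - (3)*R1:  [   0   -3  -11   11 ]
R3 <- R3 - (-1)*R2:  [   0    0  -11   10 ]
R4 <- R4 - (3/5)*R2:  [    0     0   -11  46/5 ]
R4 <- R4 - (1)*R3:  [    0     0     0  -4/5 ]
Upper-triangular form:
[ -1   0    2    -3 ]
[  0  -5    0     3 ]
[  0   0  -11    10 ]
[  0   0    0  -4/5 ]
det(A) = (-1)^0 * (-1) * (-5) * (-11) * (-4/5) = 44  (0 row swaps -> sign +1)

det(A) = 44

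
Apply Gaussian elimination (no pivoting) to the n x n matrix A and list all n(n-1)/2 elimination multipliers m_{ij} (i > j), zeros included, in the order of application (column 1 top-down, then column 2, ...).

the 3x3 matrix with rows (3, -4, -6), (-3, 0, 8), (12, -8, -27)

Forward elimination:
R2 <- R2 - (-1)*R1:  [  0  -4   2 ]
R3 <- R3 - (4)*R1:  [  0   8  -3 ]
R3 <- R3 - (-2)*R2:  [ 0  0  1 ]
Multipliers (in order of application): m_{21} = -1, m_{31} = 4, m_{32} = -2

multipliers: -1, 4, -2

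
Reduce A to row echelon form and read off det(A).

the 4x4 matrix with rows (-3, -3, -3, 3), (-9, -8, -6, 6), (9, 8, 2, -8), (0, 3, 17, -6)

det(A) = -12

Forward elimination:
R2 <- R2 - (3)*R1:  [  0   1   3  -3 ]
R3 <- R3 - (-3)*R1:  [  0  -1  -7   1 ]
R3 <- R3 - (-1)*R2:  [  0   0  -4  -2 ]
R4 <- R4 - (3)*R2:  [ 0  0  8  3 ]
R4 <- R4 - (-2)*R3:  [  0   0   0  -1 ]
Upper-triangular form:
[ -3  -3  -3   3 ]
[  0   1   3  -3 ]
[  0   0  -4  -2 ]
[  0   0   0  -1 ]
det(A) = (-1)^0 * (-3) * (1) * (-4) * (-1) = -12  (0 row swaps -> sign +1)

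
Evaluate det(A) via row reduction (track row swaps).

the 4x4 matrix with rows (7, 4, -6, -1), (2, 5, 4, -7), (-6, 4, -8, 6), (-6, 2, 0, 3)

Forward elimination:
R2 <- R2 - (2/7)*R1:  [     0   27/7   40/7  -47/7 ]
R3 <- R3 - (-6/7)*R1:  [     0   52/7  -92/7   36/7 ]
R4 <- R4 - (-6/7)*R1:  [     0   38/7  -36/7   15/7 ]
R3 <- R3 - (52/27)*R2:  [       0        0  -652/27   488/27 ]
R4 <- R4 - (38/27)*R2:  [       0        0  -356/27   313/27 ]
R4 <- R4 - (89/163)*R3:  [       0        0        0  281/163 ]
Upper-triangular form:
[ 7     4       -6       -1 ]
[ 0  27/7     40/7    -47/7 ]
[ 0     0  -652/27   488/27 ]
[ 0     0        0  281/163 ]
det(A) = (-1)^0 * (7) * (27/7) * (-652/27) * (281/163) = -1124  (0 row swaps -> sign +1)

det(A) = -1124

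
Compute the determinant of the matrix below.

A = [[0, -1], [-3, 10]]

Forward elimination:
R1 <-> R2   (pivot in column 1 was zero)
[ -3  10 ]
[  0  -1 ]
Upper-triangular form:
[ -3  10 ]
[  0  -1 ]
det(A) = (-1)^1 * (-3) * (-1) = -3  (1 row swap -> sign -1)

det(A) = -3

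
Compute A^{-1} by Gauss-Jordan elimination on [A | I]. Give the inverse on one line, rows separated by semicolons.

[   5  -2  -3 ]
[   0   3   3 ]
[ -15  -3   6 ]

Gauss-Jordan on [A | I]:
R1 <- (1/5)*R1:  [    1  -2/5  -3/5  |   1/5     0     0 ]
R3 <- R3 - (-15)*R1:  [  0  -9  -3  |   3   0   1 ]
R2 <- (1/3)*R2:  [   0    1    1  |    0  1/3    0 ]
R1 <- R1 - (-2/5)*R2:  [    1     0  -1/5  |   1/5  2/15     0 ]
R3 <- R3 - (-9)*R2:  [ 0  0  6  |  3  3  1 ]
R3 <- (1/6)*R3:  [   0    0    1  |  1/2  1/2  1/6 ]
R1 <- R1 - (-1/5)*R3:  [    1     0     0  |  3/10  7/30  1/30 ]
R2 <- R2 - (1)*R3:  [    0     1     0  |  -1/2  -1/6  -1/6 ]
Right block of [I | A^{-1}] is the inverse:
[ 3/10  7/30  1/30 ]
[ -1/2  -1/6  -1/6 ]
[  1/2   1/2   1/6 ]

inverse = [3/10 7/30 1/30; -1/2 -1/6 -1/6; 1/2 1/2 1/6]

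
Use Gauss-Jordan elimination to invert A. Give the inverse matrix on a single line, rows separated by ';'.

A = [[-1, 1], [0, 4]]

Gauss-Jordan on [A | I]:
R1 <- (1/-1)*R1:  [  1  -1  |  -1   0 ]
R2 <- (1/4)*R2:  [   0    1  |    0  1/4 ]
R1 <- R1 - (-1)*R2:  [   1    0  |   -1  1/4 ]
Right block of [I | A^{-1}] is the inverse:
[ -1  1/4 ]
[  0  1/4 ]

inverse = [-1 1/4; 0 1/4]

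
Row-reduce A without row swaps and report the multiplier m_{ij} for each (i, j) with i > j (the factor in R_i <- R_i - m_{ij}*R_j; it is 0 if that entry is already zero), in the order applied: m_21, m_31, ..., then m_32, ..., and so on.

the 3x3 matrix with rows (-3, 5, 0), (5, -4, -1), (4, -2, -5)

Forward elimination:
R2 <- R2 - (-5/3)*R1:  [    0  13/3    -1 ]
R3 <- R3 - (-4/3)*R1:  [    0  14/3    -5 ]
R3 <- R3 - (14/13)*R2:  [      0       0  -51/13 ]
Multipliers (in order of application): m_{21} = -5/3, m_{31} = -4/3, m_{32} = 14/13

multipliers: -5/3, -4/3, 14/13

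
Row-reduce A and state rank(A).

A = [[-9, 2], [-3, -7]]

Row reduction:
R2 <- R2 - (1/3)*R1:  [     0  -23/3 ]
Row echelon form:
[ -9      2 ]
[  0  -23/3 ]
Nonzero rows / pivot columns: 2

rank(A) = 2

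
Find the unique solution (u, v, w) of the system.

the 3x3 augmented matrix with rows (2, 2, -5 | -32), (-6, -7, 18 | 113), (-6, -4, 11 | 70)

Forward elimination on [A|b]:
R2 <- R2 - (-3)*R1:  [  0  -1   3  17 ]
R3 <- R3 - (-3)*R1:  [   0    2   -4  -26 ]
R3 <- R3 - (-2)*R2:  [ 0  0  2  8 ]
Row echelon form:
[ 2   2  -5  |  -32 ]
[ 0  -1   3  |   17 ]
[ 0   0   2  |    8 ]
Back-substitution:
w = (8) / 2 = 4
v = (17 - (3)*(4)) / -1 = -5
u = (-32 - (2)*(-5) - (-5)*(4)) / 2 = -1

(-1, -5, 4)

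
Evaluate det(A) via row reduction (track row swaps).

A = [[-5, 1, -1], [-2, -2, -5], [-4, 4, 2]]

det(A) = -40

Forward elimination:
R2 <- R2 - (2/5)*R1:  [     0  -12/5  -23/5 ]
R3 <- R3 - (4/5)*R1:  [    0  16/5  14/5 ]
R3 <- R3 - (-4/3)*R2:  [     0      0  -10/3 ]
Upper-triangular form:
[ -5      1     -1 ]
[  0  -12/5  -23/5 ]
[  0      0  -10/3 ]
det(A) = (-1)^0 * (-5) * (-12/5) * (-10/3) = -40  (0 row swaps -> sign +1)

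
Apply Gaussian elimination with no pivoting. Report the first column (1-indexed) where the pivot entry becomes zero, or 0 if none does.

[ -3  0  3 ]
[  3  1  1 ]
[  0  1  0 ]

first zero-pivot column = 0

Naive forward elimination:
R2 <- R2 - (-1)*R1:  [ 0  1  4 ]
R3 <- R3 - (1)*R2:  [  0   0  -4 ]
All pivots nonzero; naive elimination completes without hitting a zero pivot.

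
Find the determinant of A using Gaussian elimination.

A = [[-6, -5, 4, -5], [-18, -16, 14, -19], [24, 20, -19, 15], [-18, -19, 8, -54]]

det(A) = 54

Forward elimination:
R2 <- R2 - (3)*R1:  [  0  -1   2  -4 ]
R3 <- R3 - (-4)*R1:  [  0   0  -3  -5 ]
R4 <- R4 - (3)*R1:  [   0   -4   -4  -39 ]
R4 <- R4 - (4)*R2:  [   0    0  -12  -23 ]
R4 <- R4 - (4)*R3:  [  0   0   0  -3 ]
Upper-triangular form:
[ -6  -5   4  -5 ]
[  0  -1   2  -4 ]
[  0   0  -3  -5 ]
[  0   0   0  -3 ]
det(A) = (-1)^0 * (-6) * (-1) * (-3) * (-3) = 54  (0 row swaps -> sign +1)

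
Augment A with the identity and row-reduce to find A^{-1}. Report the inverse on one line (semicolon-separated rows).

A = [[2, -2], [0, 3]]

inverse = [1/2 1/3; 0 1/3]

Gauss-Jordan on [A | I]:
R1 <- (1/2)*R1:  [   1   -1  |  1/2    0 ]
R2 <- (1/3)*R2:  [   0    1  |    0  1/3 ]
R1 <- R1 - (-1)*R2:  [   1    0  |  1/2  1/3 ]
Right block of [I | A^{-1}] is the inverse:
[ 1/2  1/3 ]
[   0  1/3 ]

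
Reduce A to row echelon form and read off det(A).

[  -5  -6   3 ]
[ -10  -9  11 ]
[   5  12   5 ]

Forward elimination:
R2 <- R2 - (2)*R1:  [ 0  3  5 ]
R3 <- R3 - (-1)*R1:  [ 0  6  8 ]
R3 <- R3 - (2)*R2:  [  0   0  -2 ]
Upper-triangular form:
[ -5  -6   3 ]
[  0   3   5 ]
[  0   0  -2 ]
det(A) = (-1)^0 * (-5) * (3) * (-2) = 30  (0 row swaps -> sign +1)

det(A) = 30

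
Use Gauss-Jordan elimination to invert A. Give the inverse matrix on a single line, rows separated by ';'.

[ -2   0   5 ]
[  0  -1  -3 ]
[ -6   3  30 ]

inverse = [-7/4 5/4 5/12; 3/2 -5/2 -1/2; -1/2 1/2 1/6]

Gauss-Jordan on [A | I]:
R1 <- (1/-2)*R1:  [    1     0  -5/2  |  -1/2     0     0 ]
R3 <- R3 - (-6)*R1:  [  0   3  15  |  -3   0   1 ]
R2 <- (1/-1)*R2:  [  0   1   3  |   0  -1   0 ]
R3 <- R3 - (3)*R2:  [  0   0   6  |  -3   3   1 ]
R3 <- (1/6)*R3:  [    0     0     1  |  -1/2   1/2   1/6 ]
R1 <- R1 - (-5/2)*R3:  [    1     0     0  |  -7/4   5/4  5/12 ]
R2 <- R2 - (3)*R3:  [    0     1     0  |   3/2  -5/2  -1/2 ]
Right block of [I | A^{-1}] is the inverse:
[ -7/4   5/4  5/12 ]
[  3/2  -5/2  -1/2 ]
[ -1/2   1/2   1/6 ]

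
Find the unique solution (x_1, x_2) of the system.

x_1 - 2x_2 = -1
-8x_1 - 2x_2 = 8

(-1, 0)

Forward elimination on [A|b]:
R2 <- R2 - (-8)*R1:  [   0  -18    0 ]
Row echelon form:
[ 1   -2  |  -1 ]
[ 0  -18  |   0 ]
Back-substitution:
x_2 = (0) / -18 = 0
x_1 = (-1 - (-2)*(0)) / 1 = -1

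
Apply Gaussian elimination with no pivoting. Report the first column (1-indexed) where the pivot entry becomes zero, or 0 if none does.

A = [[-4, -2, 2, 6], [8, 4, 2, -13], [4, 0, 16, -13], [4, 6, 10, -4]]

first zero-pivot column = 2

Naive forward elimination:
R2 <- R2 - (-2)*R1:  [  0   0   6  -1 ]
R3 <- R3 - (-1)*R1:  [  0  -2  18  -7 ]
R4 <- R4 - (-1)*R1:  [  0   4  12   2 ]
Matrix at this point:
[ -4  -2   2   6 ]
[  0   0   6  -1 ]
[  0  -2  18  -7 ]
[  0   4  12   2 ]
Pivot entry (2,2) is zero but row 3 has -2 in column 2 -> naive elimination stops; a row interchange (e.g. R2 <-> R3) would be required here.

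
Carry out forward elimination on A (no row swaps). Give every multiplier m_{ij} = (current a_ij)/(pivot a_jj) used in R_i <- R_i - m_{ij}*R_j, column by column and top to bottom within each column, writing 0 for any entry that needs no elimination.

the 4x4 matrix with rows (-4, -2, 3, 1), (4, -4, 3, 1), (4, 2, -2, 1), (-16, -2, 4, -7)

multipliers: -1, -1, 4, 0, -1, -2

Forward elimination:
R2 <- R2 - (-1)*R1:  [  0  -6   6   2 ]
R3 <- R3 - (-1)*R1:  [ 0  0  1  2 ]
R4 <- R4 - (4)*R1:  [   0    6   -8  -11 ]
R3: entry in column 2 is already 0 -> m_{32} = 0 (no row operation needed)
R4 <- R4 - (-1)*R2:  [  0   0  -2  -9 ]
R4 <- R4 - (-2)*R3:  [  0   0   0  -5 ]
Multipliers (in order of application): m_{21} = -1, m_{31} = -1, m_{41} = 4, m_{32} = 0, m_{42} = -1, m_{43} = -2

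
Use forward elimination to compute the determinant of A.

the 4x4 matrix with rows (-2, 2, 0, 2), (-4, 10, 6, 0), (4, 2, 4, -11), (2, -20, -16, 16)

det(A) = 72

Forward elimination:
R2 <- R2 - (2)*R1:  [  0   6   6  -4 ]
R3 <- R3 - (-2)*R1:  [  0   6   4  -7 ]
R4 <- R4 - (-1)*R1:  [   0  -18  -16   18 ]
R3 <- R3 - (1)*R2:  [  0   0  -2  -3 ]
R4 <- R4 - (-3)*R2:  [ 0  0  2  6 ]
R4 <- R4 - (-1)*R3:  [ 0  0  0  3 ]
Upper-triangular form:
[ -2  2   0   2 ]
[  0  6   6  -4 ]
[  0  0  -2  -3 ]
[  0  0   0   3 ]
det(A) = (-1)^0 * (-2) * (6) * (-2) * (3) = 72  (0 row swaps -> sign +1)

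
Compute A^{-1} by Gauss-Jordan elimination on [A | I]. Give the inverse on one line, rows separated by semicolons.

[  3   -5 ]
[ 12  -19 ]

inverse = [-19/3 5/3; -4 1]

Gauss-Jordan on [A | I]:
R1 <- (1/3)*R1:  [    1  -5/3  |   1/3     0 ]
R2 <- R2 - (12)*R1:  [  0   1  |  -4   1 ]
R1 <- R1 - (-5/3)*R2:  [     1      0  |  -19/3    5/3 ]
Right block of [I | A^{-1}] is the inverse:
[ -19/3  5/3 ]
[    -4    1 ]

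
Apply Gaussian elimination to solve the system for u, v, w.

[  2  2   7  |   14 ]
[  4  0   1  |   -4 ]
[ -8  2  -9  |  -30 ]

(-2, -5, 4)

Forward elimination on [A|b]:
R2 <- R2 - (2)*R1:  [   0   -4  -13  -32 ]
R3 <- R3 - (-4)*R1:  [  0  10  19  26 ]
R3 <- R3 - (-5/2)*R2:  [     0      0  -27/2    -54 ]
Row echelon form:
[ 2   2      7  |   14 ]
[ 0  -4    -13  |  -32 ]
[ 0   0  -27/2  |  -54 ]
Back-substitution:
w = (-54) / (-27/2) = 4
v = (-32 - (-13)*(4)) / -4 = -5
u = (14 - (2)*(-5) - (7)*(4)) / 2 = -2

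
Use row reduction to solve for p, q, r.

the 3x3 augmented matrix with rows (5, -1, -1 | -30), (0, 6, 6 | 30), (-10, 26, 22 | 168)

Forward elimination on [A|b]:
R3 <- R3 - (-2)*R1:  [   0   24   20  108 ]
R3 <- R3 - (4)*R2:  [   0    0   -4  -12 ]
Row echelon form:
[ 5  -1  -1  |  -30 ]
[ 0   6   6  |   30 ]
[ 0   0  -4  |  -12 ]
Back-substitution:
r = (-12) / -4 = 3
q = (30 - (6)*(3)) / 6 = 2
p = (-30 - (-1)*(2) - (-1)*(3)) / 5 = -5

(-5, 2, 3)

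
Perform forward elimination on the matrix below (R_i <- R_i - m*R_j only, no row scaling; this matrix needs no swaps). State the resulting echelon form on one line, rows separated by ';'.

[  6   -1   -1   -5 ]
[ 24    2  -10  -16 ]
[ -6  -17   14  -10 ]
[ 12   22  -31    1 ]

Forward elimination:
R2 <- R2 - (4)*R1:  [  0   6  -6   4 ]
R3 <- R3 - (-1)*R1:  [   0  -18   13  -15 ]
R4 <- R4 - (2)*R1:  [   0   24  -29   11 ]
R3 <- R3 - (-3)*R2:  [  0   0  -5  -3 ]
R4 <- R4 - (4)*R2:  [  0   0  -5  -5 ]
R4 <- R4 - (1)*R3:  [  0   0   0  -2 ]
Row echelon form:
[ 6  -1  -1  -5 ]
[ 0   6  -6   4 ]
[ 0   0  -5  -3 ]
[ 0   0   0  -2 ]

REF = [6 -1 -1 -5; 0 6 -6 4; 0 0 -5 -3; 0 0 0 -2]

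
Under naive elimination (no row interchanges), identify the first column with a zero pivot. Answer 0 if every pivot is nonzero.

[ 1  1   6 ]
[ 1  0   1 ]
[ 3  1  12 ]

first zero-pivot column = 0

Naive forward elimination:
R2 <- R2 - (1)*R1:  [  0  -1  -5 ]
R3 <- R3 - (3)*R1:  [  0  -2  -6 ]
R3 <- R3 - (2)*R2:  [ 0  0  4 ]
All pivots nonzero; naive elimination completes without hitting a zero pivot.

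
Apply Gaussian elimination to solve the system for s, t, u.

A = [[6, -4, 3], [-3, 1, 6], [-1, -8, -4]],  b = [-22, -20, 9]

(-1, 1, -4)

Forward elimination on [A|b]:
R2 <- R2 - (-1/2)*R1:  [    0    -1  15/2   -31 ]
R3 <- R3 - (-1/6)*R1:  [     0  -26/3   -7/2   16/3 ]
R3 <- R3 - (26/3)*R2:  [      0       0  -137/2     274 ]
Row echelon form:
[ 6  -4       3  |  -22 ]
[ 0  -1    15/2  |  -31 ]
[ 0   0  -137/2  |  274 ]
Back-substitution:
u = (274) / (-137/2) = -4
t = (-31 - (15/2)*(-4)) / -1 = 1
s = (-22 - (-4)*(1) - (3)*(-4)) / 6 = -1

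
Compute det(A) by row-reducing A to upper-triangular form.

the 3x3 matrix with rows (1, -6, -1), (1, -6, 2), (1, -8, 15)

det(A) = 6

Forward elimination:
R2 <- R2 - (1)*R1:  [ 0  0  3 ]
R3 <- R3 - (1)*R1:  [  0  -2  16 ]
R2 <-> R3   (pivot in column 2 was zero)
[ 1  -6  -1 ]
[ 0  -2  16 ]
[ 0   0   3 ]
Upper-triangular form:
[ 1  -6  -1 ]
[ 0  -2  16 ]
[ 0   0   3 ]
det(A) = (-1)^1 * (1) * (-2) * (3) = 6  (1 row swap -> sign -1)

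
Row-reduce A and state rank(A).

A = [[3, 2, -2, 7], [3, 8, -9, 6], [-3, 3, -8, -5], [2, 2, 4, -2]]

Row reduction:
R2 <- R2 - (1)*R1:  [  0   6  -7  -1 ]
R3 <- R3 - (-1)*R1:  [   0    5  -10    2 ]
R4 <- R4 - (2/3)*R1:  [     0    2/3   16/3  -20/3 ]
R3 <- R3 - (5/6)*R2:  [     0      0  -25/6   17/6 ]
R4 <- R4 - (1/9)*R2:  [     0      0   55/9  -59/9 ]
R4 <- R4 - (-22/15)*R3:  [     0      0      0  -12/5 ]
Row echelon form:
[ 3  2     -2      7 ]
[ 0  6     -7     -1 ]
[ 0  0  -25/6   17/6 ]
[ 0  0      0  -12/5 ]
Nonzero rows / pivot columns: 4

rank(A) = 4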